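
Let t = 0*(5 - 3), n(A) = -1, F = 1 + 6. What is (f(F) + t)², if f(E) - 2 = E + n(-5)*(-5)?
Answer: 196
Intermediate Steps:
F = 7
t = 0 (t = 0*2 = 0)
f(E) = 7 + E (f(E) = 2 + (E - 1*(-5)) = 2 + (E + 5) = 2 + (5 + E) = 7 + E)
(f(F) + t)² = ((7 + 7) + 0)² = (14 + 0)² = 14² = 196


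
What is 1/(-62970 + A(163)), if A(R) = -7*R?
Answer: -1/64111 ≈ -1.5598e-5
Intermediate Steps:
1/(-62970 + A(163)) = 1/(-62970 - 7*163) = 1/(-62970 - 1141) = 1/(-64111) = -1/64111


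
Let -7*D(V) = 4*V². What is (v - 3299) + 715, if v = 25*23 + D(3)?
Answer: -14099/7 ≈ -2014.1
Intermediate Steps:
D(V) = -4*V²/7
v = 3989/7 (v = 25*23 - 4/7*3² = 575 - 4/7*9 = 575 - 36/7 = 3989/7 ≈ 569.86)
(v - 3299) + 715 = (3989/7 - 3299) + 715 = -19104/7 + 715 = -14099/7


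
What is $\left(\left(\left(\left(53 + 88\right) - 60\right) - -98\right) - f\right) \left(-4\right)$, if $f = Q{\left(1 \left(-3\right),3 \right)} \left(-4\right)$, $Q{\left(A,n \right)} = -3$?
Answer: $-668$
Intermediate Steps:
$f = 12$ ($f = \left(-3\right) \left(-4\right) = 12$)
$\left(\left(\left(\left(53 + 88\right) - 60\right) - -98\right) - f\right) \left(-4\right) = \left(\left(\left(\left(53 + 88\right) - 60\right) - -98\right) - 12\right) \left(-4\right) = \left(\left(\left(141 - 60\right) + 98\right) - 12\right) \left(-4\right) = \left(\left(81 + 98\right) - 12\right) \left(-4\right) = \left(179 - 12\right) \left(-4\right) = 167 \left(-4\right) = -668$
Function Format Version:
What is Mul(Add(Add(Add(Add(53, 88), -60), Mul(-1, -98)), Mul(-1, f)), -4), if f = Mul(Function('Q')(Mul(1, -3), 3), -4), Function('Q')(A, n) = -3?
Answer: -668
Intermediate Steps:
f = 12 (f = Mul(-3, -4) = 12)
Mul(Add(Add(Add(Add(53, 88), -60), Mul(-1, -98)), Mul(-1, f)), -4) = Mul(Add(Add(Add(Add(53, 88), -60), Mul(-1, -98)), Mul(-1, 12)), -4) = Mul(Add(Add(Add(141, -60), 98), -12), -4) = Mul(Add(Add(81, 98), -12), -4) = Mul(Add(179, -12), -4) = Mul(167, -4) = -668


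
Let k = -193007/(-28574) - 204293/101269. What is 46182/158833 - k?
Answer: -291953255321863/65658394752314 ≈ -4.4465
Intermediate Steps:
k = 1958308243/413380058 (k = -193007*(-1/28574) - 204293*1/101269 = 193007/28574 - 204293/101269 = 1958308243/413380058 ≈ 4.7373)
46182/158833 - k = 46182/158833 - 1*1958308243/413380058 = 46182*(1/158833) - 1958308243/413380058 = 46182/158833 - 1958308243/413380058 = -291953255321863/65658394752314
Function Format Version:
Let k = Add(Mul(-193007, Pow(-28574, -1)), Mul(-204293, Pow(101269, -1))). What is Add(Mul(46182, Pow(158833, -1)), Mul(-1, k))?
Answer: Rational(-291953255321863, 65658394752314) ≈ -4.4465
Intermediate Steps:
k = Rational(1958308243, 413380058) (k = Add(Mul(-193007, Rational(-1, 28574)), Mul(-204293, Rational(1, 101269))) = Add(Rational(193007, 28574), Rational(-204293, 101269)) = Rational(1958308243, 413380058) ≈ 4.7373)
Add(Mul(46182, Pow(158833, -1)), Mul(-1, k)) = Add(Mul(46182, Pow(158833, -1)), Mul(-1, Rational(1958308243, 413380058))) = Add(Mul(46182, Rational(1, 158833)), Rational(-1958308243, 413380058)) = Add(Rational(46182, 158833), Rational(-1958308243, 413380058)) = Rational(-291953255321863, 65658394752314)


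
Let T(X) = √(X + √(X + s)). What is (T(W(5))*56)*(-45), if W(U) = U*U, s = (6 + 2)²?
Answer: -2520*√(25 + √89) ≈ -14787.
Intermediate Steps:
s = 64 (s = 8² = 64)
W(U) = U²
T(X) = √(X + √(64 + X)) (T(X) = √(X + √(X + 64)) = √(X + √(64 + X)))
(T(W(5))*56)*(-45) = (√(5² + √(64 + 5²))*56)*(-45) = (√(25 + √(64 + 25))*56)*(-45) = (√(25 + √89)*56)*(-45) = (56*√(25 + √89))*(-45) = -2520*√(25 + √89)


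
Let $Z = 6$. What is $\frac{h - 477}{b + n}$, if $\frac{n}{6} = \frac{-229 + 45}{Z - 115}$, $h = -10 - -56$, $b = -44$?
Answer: $\frac{46979}{3692} \approx 12.725$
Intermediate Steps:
$h = 46$ ($h = -10 + 56 = 46$)
$n = \frac{1104}{109}$ ($n = 6 \frac{-229 + 45}{6 - 115} = 6 \left(- \frac{184}{-109}\right) = 6 \left(\left(-184\right) \left(- \frac{1}{109}\right)\right) = 6 \cdot \frac{184}{109} = \frac{1104}{109} \approx 10.128$)
$\frac{h - 477}{b + n} = \frac{46 - 477}{-44 + \frac{1104}{109}} = - \frac{431}{- \frac{3692}{109}} = \left(-431\right) \left(- \frac{109}{3692}\right) = \frac{46979}{3692}$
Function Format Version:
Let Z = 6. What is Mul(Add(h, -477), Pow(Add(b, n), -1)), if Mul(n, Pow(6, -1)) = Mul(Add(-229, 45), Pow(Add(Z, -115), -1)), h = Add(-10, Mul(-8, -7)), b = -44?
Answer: Rational(46979, 3692) ≈ 12.725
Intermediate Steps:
h = 46 (h = Add(-10, 56) = 46)
n = Rational(1104, 109) (n = Mul(6, Mul(Add(-229, 45), Pow(Add(6, -115), -1))) = Mul(6, Mul(-184, Pow(-109, -1))) = Mul(6, Mul(-184, Rational(-1, 109))) = Mul(6, Rational(184, 109)) = Rational(1104, 109) ≈ 10.128)
Mul(Add(h, -477), Pow(Add(b, n), -1)) = Mul(Add(46, -477), Pow(Add(-44, Rational(1104, 109)), -1)) = Mul(-431, Pow(Rational(-3692, 109), -1)) = Mul(-431, Rational(-109, 3692)) = Rational(46979, 3692)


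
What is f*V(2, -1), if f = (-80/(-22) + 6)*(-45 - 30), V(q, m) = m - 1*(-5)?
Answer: -31800/11 ≈ -2890.9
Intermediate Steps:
V(q, m) = 5 + m (V(q, m) = m + 5 = 5 + m)
f = -7950/11 (f = (-80*(-1/22) + 6)*(-75) = (40/11 + 6)*(-75) = (106/11)*(-75) = -7950/11 ≈ -722.73)
f*V(2, -1) = -7950*(5 - 1)/11 = -7950/11*4 = -31800/11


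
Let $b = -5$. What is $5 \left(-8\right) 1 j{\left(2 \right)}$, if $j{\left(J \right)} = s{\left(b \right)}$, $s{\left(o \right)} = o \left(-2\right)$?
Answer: $-400$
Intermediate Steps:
$s{\left(o \right)} = - 2 o$
$j{\left(J \right)} = 10$ ($j{\left(J \right)} = \left(-2\right) \left(-5\right) = 10$)
$5 \left(-8\right) 1 j{\left(2 \right)} = 5 \left(-8\right) 1 \cdot 10 = \left(-40\right) 1 \cdot 10 = \left(-40\right) 10 = -400$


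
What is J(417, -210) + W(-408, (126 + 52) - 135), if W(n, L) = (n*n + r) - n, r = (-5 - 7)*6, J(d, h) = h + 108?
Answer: 166698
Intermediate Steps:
J(d, h) = 108 + h
r = -72 (r = -12*6 = -72)
W(n, L) = -72 + n² - n (W(n, L) = (n*n - 72) - n = (n² - 72) - n = (-72 + n²) - n = -72 + n² - n)
J(417, -210) + W(-408, (126 + 52) - 135) = (108 - 210) + (-72 + (-408)² - 1*(-408)) = -102 + (-72 + 166464 + 408) = -102 + 166800 = 166698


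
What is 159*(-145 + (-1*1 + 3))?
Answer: -22737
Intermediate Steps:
159*(-145 + (-1*1 + 3)) = 159*(-145 + (-1 + 3)) = 159*(-145 + 2) = 159*(-143) = -22737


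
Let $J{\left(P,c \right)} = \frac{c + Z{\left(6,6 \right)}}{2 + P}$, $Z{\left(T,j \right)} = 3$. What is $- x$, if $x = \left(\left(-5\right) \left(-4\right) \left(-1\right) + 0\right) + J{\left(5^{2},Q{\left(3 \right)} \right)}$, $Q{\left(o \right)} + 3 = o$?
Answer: $\frac{179}{9} \approx 19.889$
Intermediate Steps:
$Q{\left(o \right)} = -3 + o$
$J{\left(P,c \right)} = \frac{3 + c}{2 + P}$ ($J{\left(P,c \right)} = \frac{c + 3}{2 + P} = \frac{3 + c}{2 + P}$)
$x = - \frac{179}{9}$ ($x = \left(\left(-5\right) \left(-4\right) \left(-1\right) + 0\right) + \frac{3 + \left(-3 + 3\right)}{2 + 5^{2}} = \left(20 \left(-1\right) + 0\right) + \frac{3 + 0}{2 + 25} = \left(-20 + 0\right) + \frac{1}{27} \cdot 3 = -20 + \frac{1}{27} \cdot 3 = -20 + \frac{1}{9} = - \frac{179}{9} \approx -19.889$)
$- x = \left(-1\right) \left(- \frac{179}{9}\right) = \frac{179}{9}$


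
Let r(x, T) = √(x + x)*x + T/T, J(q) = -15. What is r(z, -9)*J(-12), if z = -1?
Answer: -15 + 15*I*√2 ≈ -15.0 + 21.213*I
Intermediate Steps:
r(x, T) = 1 + √2*x^(3/2) (r(x, T) = √(2*x)*x + 1 = (√2*√x)*x + 1 = √2*x^(3/2) + 1 = 1 + √2*x^(3/2))
r(z, -9)*J(-12) = (1 + √2*(-1)^(3/2))*(-15) = (1 + √2*(-I))*(-15) = (1 - I*√2)*(-15) = -15 + 15*I*√2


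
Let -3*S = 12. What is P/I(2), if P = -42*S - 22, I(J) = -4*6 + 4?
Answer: -73/10 ≈ -7.3000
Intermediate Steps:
I(J) = -20 (I(J) = -24 + 4 = -20)
S = -4 (S = -⅓*12 = -4)
P = 146 (P = -42*(-4) - 22 = 168 - 22 = 146)
P/I(2) = 146/(-20) = 146*(-1/20) = -73/10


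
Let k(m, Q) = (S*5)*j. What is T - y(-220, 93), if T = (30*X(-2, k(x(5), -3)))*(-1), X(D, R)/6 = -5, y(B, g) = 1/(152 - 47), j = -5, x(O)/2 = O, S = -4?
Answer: 94499/105 ≈ 899.99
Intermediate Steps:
x(O) = 2*O
y(B, g) = 1/105
k(m, Q) = 100 (k(m, Q) = -4*5*(-5) = -20*(-5) = 100)
X(D, R) = -30 (X(D, R) = 6*(-5) = -30)
T = 900 (T = (30*(-30))*(-1) = -900*(-1) = 900)
T - y(-220, 93) = 900 - 1*1/105 = 900 - 1/105 = 94499/105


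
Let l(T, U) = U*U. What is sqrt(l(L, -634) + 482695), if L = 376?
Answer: sqrt(884651) ≈ 940.56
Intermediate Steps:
l(T, U) = U**2
sqrt(l(L, -634) + 482695) = sqrt((-634)**2 + 482695) = sqrt(401956 + 482695) = sqrt(884651)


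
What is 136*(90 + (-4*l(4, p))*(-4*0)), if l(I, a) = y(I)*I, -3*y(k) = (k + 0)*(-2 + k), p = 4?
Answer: 12240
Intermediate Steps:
y(k) = -k*(-2 + k)/3 (y(k) = -(k + 0)*(-2 + k)/3 = -k*(-2 + k)/3)
l(I, a) = I²*(2 - I)/3 (l(I, a) = (I*(2 - I)/3)*I = I²*(2 - I)/3)
136*(90 + (-4*l(4, p))*(-4*0)) = 136*(90 + (-4*4²*(2 - 1*4)/3)*(-4*0)) = 136*(90 - 4*16*(2 - 4)/3*0) = 136*(90 - 4*16*(-2)/3*0) = 136*(90 - 4*(-32/3)*0) = 136*(90 + (128/3)*0) = 136*(90 + 0) = 136*90 = 12240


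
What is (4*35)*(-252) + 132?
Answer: -35148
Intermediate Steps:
(4*35)*(-252) + 132 = 140*(-252) + 132 = -35280 + 132 = -35148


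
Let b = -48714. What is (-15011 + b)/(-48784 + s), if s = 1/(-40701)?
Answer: 518734245/397111517 ≈ 1.3063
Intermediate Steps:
s = -1/40701 ≈ -2.4569e-5
(-15011 + b)/(-48784 + s) = (-15011 - 48714)/(-48784 - 1/40701) = -63725/(-1985557585/40701) = -63725*(-40701/1985557585) = 518734245/397111517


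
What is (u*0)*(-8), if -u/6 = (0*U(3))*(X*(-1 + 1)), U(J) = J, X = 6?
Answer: 0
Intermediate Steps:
u = 0 (u = -6*0*3*6*(-1 + 1) = -0*6*0 = -0*0 = -6*0 = 0)
(u*0)*(-8) = (0*0)*(-8) = 0*(-8) = 0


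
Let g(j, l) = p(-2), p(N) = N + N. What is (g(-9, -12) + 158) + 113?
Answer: 267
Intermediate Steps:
p(N) = 2*N
g(j, l) = -4 (g(j, l) = 2*(-2) = -4)
(g(-9, -12) + 158) + 113 = (-4 + 158) + 113 = 154 + 113 = 267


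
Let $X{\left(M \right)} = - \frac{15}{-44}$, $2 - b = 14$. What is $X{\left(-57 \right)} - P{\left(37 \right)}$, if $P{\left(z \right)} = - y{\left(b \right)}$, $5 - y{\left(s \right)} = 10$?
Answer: $- \frac{205}{44} \approx -4.6591$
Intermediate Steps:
$b = -12$ ($b = 2 - 14 = -12$)
$y{\left(s \right)} = -5$ ($y{\left(s \right)} = 5 - 10 = -5$)
$X{\left(M \right)} = \frac{15}{44}$ ($X{\left(M \right)} = \left(-15\right) \left(- \frac{1}{44}\right) = \frac{15}{44}$)
$P{\left(z \right)} = 5$ ($P{\left(z \right)} = \left(-1\right) \left(-5\right) = 5$)
$X{\left(-57 \right)} - P{\left(37 \right)} = \frac{15}{44} - 5 = - \frac{205}{44}$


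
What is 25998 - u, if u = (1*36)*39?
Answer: 24594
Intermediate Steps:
u = 1404 (u = 36*39 = 1404)
25998 - u = 25998 - 1*1404 = 25998 - 1404 = 24594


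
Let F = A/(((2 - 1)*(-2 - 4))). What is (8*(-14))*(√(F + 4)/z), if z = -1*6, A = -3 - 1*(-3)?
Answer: 112/3 ≈ 37.333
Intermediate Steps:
A = 0 (A = -3 + 3 = 0)
z = -6
F = 0 (F = 0/(((2 - 1)*(-2 - 4))) = 0/((1*(-6))) = 0/(-6) = 0*(-⅙) = 0)
(8*(-14))*(√(F + 4)/z) = (8*(-14))*(√(0 + 4)/(-6)) = -112*√4*(-1)/6 = -224*(-1)/6 = -112*(-⅓) = 112/3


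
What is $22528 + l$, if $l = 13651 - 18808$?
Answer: $17371$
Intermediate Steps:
$l = -5157$ ($l = 13651 - 18808 = -5157$)
$22528 + l = 22528 - 5157 = 17371$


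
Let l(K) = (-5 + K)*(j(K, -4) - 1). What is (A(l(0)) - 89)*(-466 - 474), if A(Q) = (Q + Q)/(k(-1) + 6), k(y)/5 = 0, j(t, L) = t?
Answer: 246280/3 ≈ 82093.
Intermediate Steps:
k(y) = 0 (k(y) = 5*0 = 0)
l(K) = (-1 + K)*(-5 + K) (l(K) = (-5 + K)*(K - 1) = (-5 + K)*(-1 + K) = (-1 + K)*(-5 + K))
A(Q) = Q/3 (A(Q) = (Q + Q)/(0 + 6) = (2*Q)/6 = (2*Q)*(⅙) = Q/3)
(A(l(0)) - 89)*(-466 - 474) = ((5 + 0² - 6*0)/3 - 89)*(-466 - 474) = ((5 + 0 + 0)/3 - 89)*(-940) = ((⅓)*5 - 89)*(-940) = (5/3 - 89)*(-940) = -262/3*(-940) = 246280/3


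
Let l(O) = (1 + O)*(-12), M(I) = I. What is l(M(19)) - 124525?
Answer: -124765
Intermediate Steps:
l(O) = -12 - 12*O
l(M(19)) - 124525 = (-12 - 12*19) - 124525 = (-12 - 228) - 124525 = -240 - 124525 = -124765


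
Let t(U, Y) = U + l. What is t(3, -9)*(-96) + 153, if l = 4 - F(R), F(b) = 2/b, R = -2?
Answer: -615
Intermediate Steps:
l = 5 (l = 4 - 2/(-2) = 4 - 2*(-1)/2 = 4 - 1*(-1) = 4 + 1 = 5)
t(U, Y) = 5 + U (t(U, Y) = U + 5 = 5 + U)
t(3, -9)*(-96) + 153 = (5 + 3)*(-96) + 153 = 8*(-96) + 153 = -768 + 153 = -615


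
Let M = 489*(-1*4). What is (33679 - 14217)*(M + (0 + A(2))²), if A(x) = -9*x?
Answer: -31761984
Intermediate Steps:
M = -1956 (M = 489*(-4) = -1956)
(33679 - 14217)*(M + (0 + A(2))²) = (33679 - 14217)*(-1956 + (0 - 9*2)²) = 19462*(-1956 + (0 - 18)²) = 19462*(-1956 + (-18)²) = 19462*(-1956 + 324) = 19462*(-1632) = -31761984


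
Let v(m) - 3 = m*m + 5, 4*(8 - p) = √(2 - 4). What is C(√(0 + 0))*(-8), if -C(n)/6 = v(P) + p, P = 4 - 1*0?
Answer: 1536 - 12*I*√2 ≈ 1536.0 - 16.971*I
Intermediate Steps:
p = 8 - I*√2/4 (p = 8 - √(2 - 4)/4 = 8 - I*√2/4 ≈ 8.0 - 0.35355*I)
P = 4 (P = 4 + 0 = 4)
v(m) = 8 + m² (v(m) = 3 + (m*m + 5) = 3 + (m² + 5) = 3 + (5 + m²) = 8 + m²)
C(n) = -192 + 3*I*√2/2 (C(n) = -6*((8 + 4²) + (8 - I*√2/4)) = -6*((8 + 16) + (8 - I*√2/4)) = -6*(24 + (8 - I*√2/4)) = -6*(32 - I*√2/4) = -192 + 3*I*√2/2)
C(√(0 + 0))*(-8) = (-192 + 3*I*√2/2)*(-8) = 1536 - 12*I*√2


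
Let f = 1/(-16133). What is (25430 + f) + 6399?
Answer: 513497256/16133 ≈ 31829.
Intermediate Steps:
f = -1/16133 ≈ -6.1985e-5
(25430 + f) + 6399 = (25430 - 1/16133) + 6399 = 410262189/16133 + 6399 = 513497256/16133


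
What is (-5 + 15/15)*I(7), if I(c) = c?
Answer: -28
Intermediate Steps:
(-5 + 15/15)*I(7) = (-5 + 15/15)*7 = (-5 + 15*(1/15))*7 = (-5 + 1)*7 = -4*7 = -28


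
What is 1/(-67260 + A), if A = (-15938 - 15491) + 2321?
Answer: -1/96368 ≈ -1.0377e-5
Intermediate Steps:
A = -29108 (A = -31429 + 2321 = -29108)
1/(-67260 + A) = 1/(-67260 - 29108) = 1/(-96368) = -1/96368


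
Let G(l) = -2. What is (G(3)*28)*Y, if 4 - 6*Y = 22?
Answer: 168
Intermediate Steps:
Y = -3 (Y = ⅔ - ⅙*22 = ⅔ - 11/3 = -3)
(G(3)*28)*Y = -2*28*(-3) = -56*(-3) = 168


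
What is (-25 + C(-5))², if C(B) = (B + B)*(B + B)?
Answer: 5625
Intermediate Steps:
C(B) = 4*B² (C(B) = (2*B)*(2*B) = 4*B²)
(-25 + C(-5))² = (-25 + 4*(-5)²)² = (-25 + 4*25)² = (-25 + 100)² = 75² = 5625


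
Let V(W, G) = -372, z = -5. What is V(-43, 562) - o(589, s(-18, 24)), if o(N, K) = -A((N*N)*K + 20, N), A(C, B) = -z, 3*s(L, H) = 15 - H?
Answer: -367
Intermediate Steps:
s(L, H) = 5 - H/3 (s(L, H) = (15 - H)/3 = 5 - H/3)
A(C, B) = 5 (A(C, B) = -1*(-5) = 5)
o(N, K) = -5 (o(N, K) = -1*5 = -5)
V(-43, 562) - o(589, s(-18, 24)) = -372 - 1*(-5) = -372 + 5 = -367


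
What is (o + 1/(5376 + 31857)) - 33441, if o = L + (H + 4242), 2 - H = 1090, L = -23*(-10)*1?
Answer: -1119112280/37233 ≈ -30057.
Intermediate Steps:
L = 230 (L = 230*1 = 230)
H = -1088 (H = 2 - 1*1090 = 2 - 1090 = -1088)
o = 3384 (o = 230 + (-1088 + 4242) = 230 + 3154 = 3384)
(o + 1/(5376 + 31857)) - 33441 = (3384 + 1/(5376 + 31857)) - 33441 = (3384 + 1/37233) - 33441 = 125996473/37233 - 33441 = -1119112280/37233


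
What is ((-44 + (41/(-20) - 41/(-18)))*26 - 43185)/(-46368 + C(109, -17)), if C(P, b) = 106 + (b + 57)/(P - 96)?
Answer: 51858001/54122940 ≈ 0.95815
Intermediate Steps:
C(P, b) = 106 + (57 + b)/(-96 + P)
((-44 + (41/(-20) - 41/(-18)))*26 - 43185)/(-46368 + C(109, -17)) = ((-44 + (41/(-20) - 41/(-18)))*26 - 43185)/(-46368 + (-10119 - 17 + 106*109)/(-96 + 109)) = ((-44 + (41*(-1/20) - 41*(-1/18)))*26 - 43185)/(-46368 + (-10119 - 17 + 11554)/13) = ((-44 + (-41/20 + 41/18))*26 - 43185)/(-46368 + (1/13)*1418) = ((-44 + 41/180)*26 - 43185)/(-46368 + 1418/13) = (-7879/180*26 - 43185)/(-601366/13) = (-102427/90 - 43185)*(-13/601366) = -3989077/90*(-13/601366) = 51858001/54122940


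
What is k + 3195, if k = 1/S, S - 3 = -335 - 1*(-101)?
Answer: 738044/231 ≈ 3195.0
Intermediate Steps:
S = -231 (S = 3 + (-335 - 1*(-101)) = 3 + (-335 + 101) = 3 - 234 = -231)
k = -1/231 (k = 1/(-231) = -1/231 ≈ -0.0043290)
k + 3195 = -1/231 + 3195 = 738044/231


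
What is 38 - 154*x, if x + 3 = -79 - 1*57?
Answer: 21444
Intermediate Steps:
x = -139 (x = -3 + (-79 - 1*57) = -3 + (-79 - 57) = -3 - 136 = -139)
38 - 154*x = 38 - 154*(-139) = 38 + 21406 = 21444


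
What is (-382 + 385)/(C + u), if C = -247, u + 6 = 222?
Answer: -3/31 ≈ -0.096774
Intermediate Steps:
u = 216 (u = -6 + 222 = 216)
(-382 + 385)/(C + u) = (-382 + 385)/(-247 + 216) = 3/(-31) = 3*(-1/31) = -3/31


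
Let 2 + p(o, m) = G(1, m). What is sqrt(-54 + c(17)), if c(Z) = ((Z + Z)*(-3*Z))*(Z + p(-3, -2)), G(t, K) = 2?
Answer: 2*I*sqrt(7383) ≈ 171.85*I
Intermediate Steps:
p(o, m) = 0 (p(o, m) = -2 + 2 = 0)
c(Z) = -6*Z**3 (c(Z) = ((Z + Z)*(-3*Z))*(Z + 0) = ((2*Z)*(-3*Z))*Z = (-6*Z**2)*Z = -6*Z**3)
sqrt(-54 + c(17)) = sqrt(-54 - 6*17**3) = sqrt(-54 - 6*4913) = sqrt(-54 - 29478) = sqrt(-29532) = 2*I*sqrt(7383)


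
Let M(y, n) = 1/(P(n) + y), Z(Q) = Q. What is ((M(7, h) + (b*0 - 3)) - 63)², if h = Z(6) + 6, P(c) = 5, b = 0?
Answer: 625681/144 ≈ 4345.0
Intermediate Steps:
h = 12 (h = 6 + 6 = 12)
M(y, n) = 1/(5 + y)
((M(7, h) + (b*0 - 3)) - 63)² = ((1/(5 + 7) + (0*0 - 3)) - 63)² = ((1/12 + (0 - 3)) - 63)² = ((1/12 - 3) - 63)² = (-35/12 - 63)² = (-791/12)² = 625681/144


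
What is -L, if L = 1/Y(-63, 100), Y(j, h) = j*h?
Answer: 1/6300 ≈ 0.00015873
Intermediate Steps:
Y(j, h) = h*j
L = -1/6300 (L = 1/(100*(-63)) = 1/(-6300) = -1/6300 ≈ -0.00015873)
-L = -1*(-1/6300) = 1/6300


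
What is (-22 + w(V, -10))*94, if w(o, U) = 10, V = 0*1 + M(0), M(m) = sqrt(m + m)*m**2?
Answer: -1128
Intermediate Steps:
M(m) = sqrt(2)*m**(5/2) (M(m) = sqrt(2*m)*m**2 = (sqrt(2)*sqrt(m))*m**2 = sqrt(2)*m**(5/2))
V = 0 (V = 0*1 + sqrt(2)*0**(5/2) = 0 + sqrt(2)*0 = 0 + 0 = 0)
(-22 + w(V, -10))*94 = (-22 + 10)*94 = -12*94 = -1128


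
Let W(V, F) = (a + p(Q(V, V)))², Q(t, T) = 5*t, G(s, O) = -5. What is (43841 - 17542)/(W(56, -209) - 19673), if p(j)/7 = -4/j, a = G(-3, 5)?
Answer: -2629900/1964699 ≈ -1.3386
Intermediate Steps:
a = -5
p(j) = -28/j (p(j) = 7*(-4/j) = -28/j)
W(V, F) = (-5 - 28/(5*V))² (W(V, F) = (-5 - 28*1/(5*V))² = (-5 - 28/(5*V))²)
(43841 - 17542)/(W(56, -209) - 19673) = (43841 - 17542)/((1/25)*(28 + 25*56)²/56² - 19673) = 26299/((1/25)*(1/3136)*(28 + 1400)² - 19673) = 26299/((1/25)*(1/3136)*1428² - 19673) = 26299/((1/25)*(1/3136)*2039184 - 19673) = 26299/(2601/100 - 19673) = 26299/(-1964699/100) = 26299*(-100/1964699) = -2629900/1964699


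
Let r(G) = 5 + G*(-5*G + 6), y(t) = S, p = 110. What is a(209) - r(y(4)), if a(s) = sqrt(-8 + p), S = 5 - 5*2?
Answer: 150 + sqrt(102) ≈ 160.10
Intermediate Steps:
S = -5 (S = 5 - 10 = -5)
y(t) = -5
a(s) = sqrt(102) (a(s) = sqrt(-8 + 110) = sqrt(102))
r(G) = 5 + G*(6 - 5*G)
a(209) - r(y(4)) = sqrt(102) - (5 - 5*(-5)**2 + 6*(-5)) = sqrt(102) - (5 - 5*25 - 30) = sqrt(102) - (5 - 125 - 30) = sqrt(102) - 1*(-150) = sqrt(102) + 150 = 150 + sqrt(102)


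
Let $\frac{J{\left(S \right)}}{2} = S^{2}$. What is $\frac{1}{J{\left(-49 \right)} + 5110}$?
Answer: $\frac{1}{9912} \approx 0.00010089$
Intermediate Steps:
$J{\left(S \right)} = 2 S^{2}$
$\frac{1}{J{\left(-49 \right)} + 5110} = \frac{1}{2 \left(-49\right)^{2} + 5110} = \frac{1}{2 \cdot 2401 + 5110} = \frac{1}{4802 + 5110} = \frac{1}{9912}$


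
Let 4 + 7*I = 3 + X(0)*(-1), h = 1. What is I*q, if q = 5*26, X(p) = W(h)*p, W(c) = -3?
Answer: -130/7 ≈ -18.571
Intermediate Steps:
X(p) = -3*p
q = 130
I = -⅐ (I = -4/7 + (3 - 3*0*(-1))/7 = -4/7 + (3 + 0*(-1))/7 = -4/7 + (3 + 0)/7 = -4/7 + (⅐)*3 = -4/7 + 3/7 = -⅐ ≈ -0.14286)
I*q = -⅐*130 = -130/7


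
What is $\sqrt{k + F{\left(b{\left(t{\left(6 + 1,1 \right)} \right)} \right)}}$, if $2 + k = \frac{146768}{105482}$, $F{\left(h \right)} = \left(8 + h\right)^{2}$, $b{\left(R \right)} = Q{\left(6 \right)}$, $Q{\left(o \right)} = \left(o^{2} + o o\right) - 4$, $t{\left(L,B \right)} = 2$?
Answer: $\frac{\sqrt{16064904275238}}{52741} \approx 75.996$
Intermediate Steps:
$Q{\left(o \right)} = -4 + 2 o^{2}$ ($Q{\left(o \right)} = \left(o^{2} + o^{2}\right) - 4 = 2 o^{2} - 4 = -4 + 2 o^{2}$)
$b{\left(R \right)} = 68$ ($b{\left(R \right)} = -4 + 2 \cdot 6^{2} = -4 + 2 \cdot 36 = -4 + 72 = 68$)
$k = - \frac{32098}{52741}$ ($k = -2 + \frac{146768}{105482} = -2 + 146768 \cdot \frac{1}{105482} = -2 + \frac{73384}{52741} = - \frac{32098}{52741} \approx -0.6086$)
$\sqrt{k + F{\left(b{\left(t{\left(6 + 1,1 \right)} \right)} \right)}} = \sqrt{- \frac{32098}{52741} + \left(8 + 68\right)^{2}} = \sqrt{- \frac{32098}{52741} + 76^{2}} = \sqrt{- \frac{32098}{52741} + 5776} = \sqrt{\frac{304599918}{52741}} = \frac{\sqrt{16064904275238}}{52741}$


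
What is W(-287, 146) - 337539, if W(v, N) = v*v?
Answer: -255170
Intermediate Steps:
W(v, N) = v²
W(-287, 146) - 337539 = (-287)² - 337539 = 82369 - 337539 = -255170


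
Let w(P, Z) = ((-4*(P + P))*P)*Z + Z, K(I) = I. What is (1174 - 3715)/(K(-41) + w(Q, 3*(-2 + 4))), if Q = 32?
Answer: 2541/49187 ≈ 0.051660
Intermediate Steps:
w(P, Z) = Z - 8*Z*P**2 (w(P, Z) = ((-8*P)*P)*Z + Z = (-8*P**2)*Z + Z = -8*Z*P**2 + Z = Z - 8*Z*P**2)
(1174 - 3715)/(K(-41) + w(Q, 3*(-2 + 4))) = (1174 - 3715)/(-41 + (3*(-2 + 4))*(1 - 8*32**2)) = -2541/(-41 + (3*2)*(1 - 8*1024)) = -2541/(-41 + 6*(1 - 8192)) = -2541/(-41 + 6*(-8191)) = -2541/(-41 - 49146) = -2541/(-49187) = -2541*(-1/49187) = 2541/49187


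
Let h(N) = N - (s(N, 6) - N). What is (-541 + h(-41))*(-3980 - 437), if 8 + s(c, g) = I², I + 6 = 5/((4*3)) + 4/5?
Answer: 10143061873/3600 ≈ 2.8175e+6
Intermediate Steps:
I = -287/60 (I = -6 + (5/((4*3)) + 4/5) = -6 + (5/12 + 4*(⅕)) = -6 + (5*(1/12) + ⅘) = -6 + (5/12 + ⅘) = -6 + 73/60 = -287/60 ≈ -4.7833)
s(c, g) = 53569/3600 (s(c, g) = -8 + (-287/60)² = -8 + 82369/3600 = 53569/3600)
h(N) = -53569/3600 + 2*N (h(N) = N - (53569/3600 - N) = N + (-53569/3600 + N) = -53569/3600 + 2*N)
(-541 + h(-41))*(-3980 - 437) = (-541 + (-53569/3600 + 2*(-41)))*(-3980 - 437) = (-541 + (-53569/3600 - 82))*(-4417) = (-541 - 348769/3600)*(-4417) = -2296369/3600*(-4417) = 10143061873/3600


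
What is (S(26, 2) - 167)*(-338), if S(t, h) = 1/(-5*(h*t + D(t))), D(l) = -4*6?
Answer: 3951389/70 ≈ 56448.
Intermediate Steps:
D(l) = -24
S(t, h) = 1/(120 - 5*h*t) (S(t, h) = 1/(-5*(h*t - 24)) = 1/(-5*(-24 + h*t)) = 1/(120 - 5*h*t))
(S(26, 2) - 167)*(-338) = (-1/(-120 + 5*2*26) - 167)*(-338) = (-1/(-120 + 260) - 167)*(-338) = (-1/140 - 167)*(-338) = -23381/140*(-338) = 3951389/70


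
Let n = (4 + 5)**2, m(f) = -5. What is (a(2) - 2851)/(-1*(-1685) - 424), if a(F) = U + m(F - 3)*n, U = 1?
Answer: -3255/1261 ≈ -2.5813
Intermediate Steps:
n = 81 (n = 9**2 = 81)
a(F) = -404 (a(F) = 1 - 5*81 = 1 - 405 = -404)
(a(2) - 2851)/(-1*(-1685) - 424) = (-404 - 2851)/(-1*(-1685) - 424) = -3255/(1685 - 424) = -3255/1261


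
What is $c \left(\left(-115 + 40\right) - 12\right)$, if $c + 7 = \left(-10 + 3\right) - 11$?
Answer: $2175$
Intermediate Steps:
$c = -25$ ($c = -7 + \left(\left(-10 + 3\right) - 11\right) = -7 - 18 = -25$)
$c \left(\left(-115 + 40\right) - 12\right) = - 25 \left(\left(-115 + 40\right) - 12\right) = - 25 \left(-75 - 12\right) = \left(-25\right) \left(-87\right) = 2175$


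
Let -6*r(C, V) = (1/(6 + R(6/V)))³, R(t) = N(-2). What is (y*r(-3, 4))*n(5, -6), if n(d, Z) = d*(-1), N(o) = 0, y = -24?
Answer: -5/54 ≈ -0.092593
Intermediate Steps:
n(d, Z) = -d
R(t) = 0
r(C, V) = -1/1296 (r(C, V) = -1/(6*(6 + 0)³) = -(1/6)³/6 = -(⅙)³/6 = -⅙*1/216 = -1/1296)
(y*r(-3, 4))*n(5, -6) = (-24*(-1/1296))*(-1*5) = (1/54)*(-5) = -5/54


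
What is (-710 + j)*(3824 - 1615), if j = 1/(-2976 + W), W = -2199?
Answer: -8116420459/5175 ≈ -1.5684e+6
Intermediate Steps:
j = -1/5175 (j = 1/(-2976 - 2199) = 1/(-5175) = -1/5175 ≈ -0.00019324)
(-710 + j)*(3824 - 1615) = (-710 - 1/5175)*(3824 - 1615) = -3674251/5175*2209 = -8116420459/5175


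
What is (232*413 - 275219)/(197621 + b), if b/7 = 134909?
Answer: -179403/1141984 ≈ -0.15710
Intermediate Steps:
b = 944363 (b = 7*134909 = 944363)
(232*413 - 275219)/(197621 + b) = (232*413 - 275219)/(197621 + 944363) = (95816 - 275219)/1141984 = -179403*1/1141984 = -179403/1141984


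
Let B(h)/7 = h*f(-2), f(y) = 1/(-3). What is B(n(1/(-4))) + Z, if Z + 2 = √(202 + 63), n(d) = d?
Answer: -17/12 + √265 ≈ 14.862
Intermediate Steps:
f(y) = -⅓
B(h) = -7*h/3 (B(h) = 7*(h*(-⅓)) = 7*(-h/3) = -7*h/3)
Z = -2 + √265 (Z = -2 + √(202 + 63) = -2 + √265 ≈ 14.279)
B(n(1/(-4))) + Z = -7/3/(-4) + (-2 + √265) = -7/3*(-¼) + (-2 + √265) = 7/12 + (-2 + √265) = -17/12 + √265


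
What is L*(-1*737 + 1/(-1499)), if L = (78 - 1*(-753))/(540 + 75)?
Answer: -306019628/307295 ≈ -995.85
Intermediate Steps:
L = 277/205 (L = (78 + 753)/615 = 831*(1/615) = 277/205 ≈ 1.3512)
L*(-1*737 + 1/(-1499)) = 277*(-1*737 + 1/(-1499))/205 = 277*(-737 - 1/1499)/205 = (277/205)*(-1104764/1499) = -306019628/307295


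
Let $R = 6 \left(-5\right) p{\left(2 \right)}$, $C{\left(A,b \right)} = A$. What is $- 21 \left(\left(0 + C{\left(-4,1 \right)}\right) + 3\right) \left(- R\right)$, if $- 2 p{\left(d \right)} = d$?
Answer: $-630$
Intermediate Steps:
$p{\left(d \right)} = - \frac{d}{2}$
$R = 30$ ($R = 6 \left(-5\right) \left(\left(- \frac{1}{2}\right) 2\right) = \left(-30\right) \left(-1\right) = 30$)
$- 21 \left(\left(0 + C{\left(-4,1 \right)}\right) + 3\right) \left(- R\right) = - 21 \left(\left(0 - 4\right) + 3\right) \left(\left(-1\right) 30\right) = - 21 \left(-4 + 3\right) \left(-30\right) = \left(-21\right) \left(-1\right) \left(-30\right) = 21 \left(-30\right) = -630$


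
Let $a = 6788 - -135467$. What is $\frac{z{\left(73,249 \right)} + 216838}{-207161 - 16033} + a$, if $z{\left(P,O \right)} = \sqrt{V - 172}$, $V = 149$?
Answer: $\frac{15875122816}{111597} - \frac{i \sqrt{23}}{223194} \approx 1.4225 \cdot 10^{5} - 2.1487 \cdot 10^{-5} i$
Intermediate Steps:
$z{\left(P,O \right)} = i \sqrt{23}$ ($z{\left(P,O \right)} = \sqrt{149 - 172} = \sqrt{-23} = i \sqrt{23}$)
$a = 142255$ ($a = 6788 + 135467 = 142255$)
$\frac{z{\left(73,249 \right)} + 216838}{-207161 - 16033} + a = \frac{i \sqrt{23} + 216838}{-207161 - 16033} + 142255 = \frac{216838 + i \sqrt{23}}{-223194} + 142255 = \left(216838 + i \sqrt{23}\right) \left(- \frac{1}{223194}\right) + 142255 = \left(- \frac{108419}{111597} - \frac{i \sqrt{23}}{223194}\right) + 142255 = \frac{15875122816}{111597} - \frac{i \sqrt{23}}{223194}$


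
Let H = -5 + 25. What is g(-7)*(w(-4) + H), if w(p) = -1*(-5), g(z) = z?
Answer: -175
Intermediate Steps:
H = 20
w(p) = 5
g(-7)*(w(-4) + H) = -7*(5 + 20) = -7*25 = -175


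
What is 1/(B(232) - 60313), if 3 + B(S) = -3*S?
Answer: -1/61012 ≈ -1.6390e-5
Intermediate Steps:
B(S) = -3 - 3*S
1/(B(232) - 60313) = 1/((-3 - 3*232) - 60313) = 1/((-3 - 696) - 60313) = 1/(-699 - 60313) = 1/(-61012) = -1/61012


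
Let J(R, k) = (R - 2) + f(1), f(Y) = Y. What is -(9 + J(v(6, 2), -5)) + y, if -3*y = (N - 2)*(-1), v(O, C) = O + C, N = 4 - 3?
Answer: -49/3 ≈ -16.333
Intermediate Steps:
N = 1
v(O, C) = C + O
J(R, k) = -1 + R (J(R, k) = (R - 2) + 1 = (-2 + R) + 1 = -1 + R)
y = -1/3 (y = -(1 - 2)*(-1)/3 = -(-1)*(-1)/3 = -1/3*1 = -1/3 ≈ -0.33333)
-(9 + J(v(6, 2), -5)) + y = -(9 + (-1 + (2 + 6))) - 1/3 = -(9 + (-1 + 8)) - 1/3 = -(9 + 7) - 1/3 = -1*16 - 1/3 = -16 - 1/3 = -49/3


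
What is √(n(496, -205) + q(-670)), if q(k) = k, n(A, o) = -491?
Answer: 3*I*√129 ≈ 34.073*I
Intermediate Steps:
√(n(496, -205) + q(-670)) = √(-491 - 670) = √(-1161) = 3*I*√129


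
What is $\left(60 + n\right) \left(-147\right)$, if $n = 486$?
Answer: $-80262$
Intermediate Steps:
$\left(60 + n\right) \left(-147\right) = \left(60 + 486\right) \left(-147\right) = 546 \left(-147\right) = -80262$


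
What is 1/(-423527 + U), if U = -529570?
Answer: -1/953097 ≈ -1.0492e-6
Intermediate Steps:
1/(-423527 + U) = 1/(-423527 - 529570) = 1/(-953097) = -1/953097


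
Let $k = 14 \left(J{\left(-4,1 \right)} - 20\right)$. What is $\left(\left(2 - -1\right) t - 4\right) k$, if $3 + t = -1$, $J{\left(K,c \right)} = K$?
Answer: $5376$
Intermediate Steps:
$t = -4$ ($t = -3 - 1 = -4$)
$k = -336$ ($k = 14 \left(-4 - 20\right) = 14 \left(-24\right) = -336$)
$\left(\left(2 - -1\right) t - 4\right) k = \left(\left(2 - -1\right) \left(-4\right) - 4\right) \left(-336\right) = \left(\left(2 + 1\right) \left(-4\right) - 4\right) \left(-336\right) = \left(3 \left(-4\right) - 4\right) \left(-336\right) = \left(-12 - 4\right) \left(-336\right) = \left(-16\right) \left(-336\right) = 5376$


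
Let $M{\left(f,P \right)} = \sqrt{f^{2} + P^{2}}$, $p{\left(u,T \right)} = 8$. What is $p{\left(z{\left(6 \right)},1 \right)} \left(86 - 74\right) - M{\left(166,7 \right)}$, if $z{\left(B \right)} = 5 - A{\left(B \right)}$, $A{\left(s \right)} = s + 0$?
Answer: $96 - \sqrt{27605} \approx -70.147$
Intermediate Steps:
$A{\left(s \right)} = s$
$z{\left(B \right)} = 5 - B$
$M{\left(f,P \right)} = \sqrt{P^{2} + f^{2}}$
$p{\left(z{\left(6 \right)},1 \right)} \left(86 - 74\right) - M{\left(166,7 \right)} = 8 \left(86 - 74\right) - \sqrt{7^{2} + 166^{2}} = 8 \cdot 12 - \sqrt{49 + 27556} = 96 - \sqrt{27605}$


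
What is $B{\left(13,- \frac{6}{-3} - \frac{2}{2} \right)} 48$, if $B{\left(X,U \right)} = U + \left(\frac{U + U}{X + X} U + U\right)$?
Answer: $\frac{1296}{13} \approx 99.692$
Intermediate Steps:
$B{\left(X,U \right)} = 2 U + \frac{U^{2}}{X}$ ($B{\left(X,U \right)} = U + \left(\frac{2 U}{2 X} U + U\right) = U + \left(2 U \frac{1}{2 X} U + U\right) = U + \left(\frac{U}{X} U + U\right) = U + \left(\frac{U^{2}}{X} + U\right) = U + \left(U + \frac{U^{2}}{X}\right) = 2 U + \frac{U^{2}}{X}$)
$B{\left(13,- \frac{6}{-3} - \frac{2}{2} \right)} 48 = \frac{\left(- \frac{6}{-3} - \frac{2}{2}\right) \left(\left(- \frac{6}{-3} - \frac{2}{2}\right) + 2 \cdot 13\right)}{13} \cdot 48 = \left(\left(-6\right) \left(- \frac{1}{3}\right) - 1\right) \frac{1}{13} \left(\left(\left(-6\right) \left(- \frac{1}{3}\right) - 1\right) + 26\right) 48 = \left(2 - 1\right) \frac{1}{13} \left(\left(2 - 1\right) + 26\right) 48 = 1 \cdot \frac{1}{13} \left(1 + 26\right) 48 = 1 \cdot \frac{1}{13} \cdot 27 \cdot 48 = \frac{27}{13} \cdot 48 = \frac{1296}{13}$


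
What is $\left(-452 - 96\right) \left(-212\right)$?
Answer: $116176$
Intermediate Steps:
$\left(-452 - 96\right) \left(-212\right) = \left(-548\right) \left(-212\right) = 116176$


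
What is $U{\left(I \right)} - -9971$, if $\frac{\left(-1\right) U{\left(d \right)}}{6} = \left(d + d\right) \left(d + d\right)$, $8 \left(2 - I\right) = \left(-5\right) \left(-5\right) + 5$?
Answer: $\frac{19795}{2} \approx 9897.5$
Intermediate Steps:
$I = - \frac{7}{4}$ ($I = 2 - \frac{\left(-5\right) \left(-5\right) + 5}{8} = 2 - \frac{25 + 5}{8} = 2 - \frac{15}{4} = - \frac{7}{4} \approx -1.75$)
$U{\left(d \right)} = - 24 d^{2}$ ($U{\left(d \right)} = - 6 \left(d + d\right) \left(d + d\right) = - 6 \cdot 2 d 2 d = - 6 \cdot 4 d^{2} = - 24 d^{2}$)
$U{\left(I \right)} - -9971 = - 24 \left(- \frac{7}{4}\right)^{2} - -9971 = \left(-24\right) \frac{49}{16} + 9971 = - \frac{147}{2} + 9971 = \frac{19795}{2}$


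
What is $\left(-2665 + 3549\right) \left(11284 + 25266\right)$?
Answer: $32310200$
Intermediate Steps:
$\left(-2665 + 3549\right) \left(11284 + 25266\right) = 884 \cdot 36550 = 32310200$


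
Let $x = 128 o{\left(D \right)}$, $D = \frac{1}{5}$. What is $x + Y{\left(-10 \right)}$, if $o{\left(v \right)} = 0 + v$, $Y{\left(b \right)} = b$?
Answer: $\frac{78}{5} \approx 15.6$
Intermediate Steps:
$D = \frac{1}{5} \approx 0.2$
$o{\left(v \right)} = v$
$x = \frac{128}{5}$ ($x = 128 \cdot \frac{1}{5} = \frac{128}{5} \approx 25.6$)
$x + Y{\left(-10 \right)} = \frac{128}{5} - 10 = \frac{78}{5}$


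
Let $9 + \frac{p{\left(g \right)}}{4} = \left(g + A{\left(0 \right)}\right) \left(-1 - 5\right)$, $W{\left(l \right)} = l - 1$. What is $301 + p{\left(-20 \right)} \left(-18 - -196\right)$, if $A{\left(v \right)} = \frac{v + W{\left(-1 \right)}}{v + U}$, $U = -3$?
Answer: $76485$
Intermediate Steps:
$W{\left(l \right)} = -1 + l$ ($W{\left(l \right)} = l - 1 = -1 + l$)
$A{\left(v \right)} = \frac{-2 + v}{-3 + v}$ ($A{\left(v \right)} = \frac{v - 2}{v - 3} = \frac{v - 2}{-3 + v} = \frac{-2 + v}{-3 + v}$)
$p{\left(g \right)} = -52 - 24 g$ ($p{\left(g \right)} = -36 + 4 \left(g + \frac{-2 + 0}{-3 + 0}\right) \left(-1 - 5\right) = -36 + 4 \left(g + \frac{1}{-3} \left(-2\right)\right) \left(-6\right) = -36 + 4 \left(g - - \frac{2}{3}\right) \left(-6\right) = -36 + 4 \left(g + \frac{2}{3}\right) \left(-6\right) = -36 + 4 \left(\frac{2}{3} + g\right) \left(-6\right) = -36 + 4 \left(-4 - 6 g\right) = -36 - \left(16 + 24 g\right) = -52 - 24 g$)
$301 + p{\left(-20 \right)} \left(-18 - -196\right) = 301 + \left(-52 - -480\right) \left(-18 - -196\right) = 301 + \left(-52 + 480\right) \left(-18 + 196\right) = 301 + 428 \cdot 178 = 301 + 76184 = 76485$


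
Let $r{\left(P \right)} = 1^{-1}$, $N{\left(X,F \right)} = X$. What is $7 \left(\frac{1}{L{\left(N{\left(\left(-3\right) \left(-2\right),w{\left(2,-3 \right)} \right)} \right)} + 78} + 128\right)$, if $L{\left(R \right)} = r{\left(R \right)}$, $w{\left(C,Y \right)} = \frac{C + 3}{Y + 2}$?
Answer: $\frac{70791}{79} \approx 896.09$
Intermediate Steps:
$w{\left(C,Y \right)} = \frac{3 + C}{2 + Y}$
$r{\left(P \right)} = 1$
$L{\left(R \right)} = 1$
$7 \left(\frac{1}{L{\left(N{\left(\left(-3\right) \left(-2\right),w{\left(2,-3 \right)} \right)} \right)} + 78} + 128\right) = 7 \left(\frac{1}{1 + 78} + 128\right) = 7 \left(\frac{1}{79} + 128\right) = 7 \cdot \frac{10113}{79} = \frac{70791}{79}$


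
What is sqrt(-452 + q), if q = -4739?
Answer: I*sqrt(5191) ≈ 72.049*I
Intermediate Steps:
sqrt(-452 + q) = sqrt(-452 - 4739) = sqrt(-5191) = I*sqrt(5191)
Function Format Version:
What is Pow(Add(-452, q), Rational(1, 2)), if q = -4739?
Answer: Mul(I, Pow(5191, Rational(1, 2))) ≈ Mul(72.049, I)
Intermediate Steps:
Pow(Add(-452, q), Rational(1, 2)) = Pow(Add(-452, -4739), Rational(1, 2)) = Pow(-5191, Rational(1, 2)) = Mul(I, Pow(5191, Rational(1, 2)))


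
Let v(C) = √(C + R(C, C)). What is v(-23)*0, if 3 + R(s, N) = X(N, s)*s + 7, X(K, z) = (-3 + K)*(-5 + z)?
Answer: 0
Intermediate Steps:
X(K, z) = (-5 + z)*(-3 + K)
R(s, N) = 4 + s*(15 - 5*N - 3*s + N*s) (R(s, N) = -3 + ((15 - 5*N - 3*s + N*s)*s + 7) = -3 + (s*(15 - 5*N - 3*s + N*s) + 7) = -3 + (7 + s*(15 - 5*N - 3*s + N*s)) = 4 + s*(15 - 5*N - 3*s + N*s))
v(C) = √(4 + C + C*(15 + C² - 8*C)) (v(C) = √(C + (4 + C*(15 - 5*C - 3*C + C*C))) = √(C + (4 + C*(15 - 5*C - 3*C + C²))) = √(C + (4 + C*(15 + C² - 8*C))) = √(4 + C + C*(15 + C² - 8*C)))
v(-23)*0 = √(4 - 23 - 23*(15 + (-23)² - 8*(-23)))*0 = √(4 - 23 - 23*(15 + 529 + 184))*0 = √(4 - 23 - 23*728)*0 = √(4 - 23 - 16744)*0 = √(-16763)*0 = (I*√16763)*0 = 0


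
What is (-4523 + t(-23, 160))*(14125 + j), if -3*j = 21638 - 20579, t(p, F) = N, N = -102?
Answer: -63695500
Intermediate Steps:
t(p, F) = -102
j = -353 (j = -(21638 - 20579)/3 = -⅓*1059 = -353)
(-4523 + t(-23, 160))*(14125 + j) = (-4523 - 102)*(14125 - 353) = -4625*13772 = -63695500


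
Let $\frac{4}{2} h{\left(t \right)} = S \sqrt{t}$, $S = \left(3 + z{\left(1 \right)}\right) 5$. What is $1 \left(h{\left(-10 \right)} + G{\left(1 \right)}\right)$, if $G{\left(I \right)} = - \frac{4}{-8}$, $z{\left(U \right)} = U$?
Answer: $\frac{1}{2} + 10 i \sqrt{10} \approx 0.5 + 31.623 i$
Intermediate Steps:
$G{\left(I \right)} = \frac{1}{2}$ ($G{\left(I \right)} = \left(-4\right) \left(- \frac{1}{8}\right) = \frac{1}{2}$)
$S = 20$ ($S = \left(3 + 1\right) 5 = 4 \cdot 5 = 20$)
$h{\left(t \right)} = 10 \sqrt{t}$ ($h{\left(t \right)} = \frac{20 \sqrt{t}}{2} = 10 \sqrt{t}$)
$1 \left(h{\left(-10 \right)} + G{\left(1 \right)}\right) = 1 \left(10 \sqrt{-10} + \frac{1}{2}\right) = 1 \left(10 i \sqrt{10} + \frac{1}{2}\right) = 1 \left(\frac{1}{2} + 10 i \sqrt{10}\right) = \frac{1}{2} + 10 i \sqrt{10}$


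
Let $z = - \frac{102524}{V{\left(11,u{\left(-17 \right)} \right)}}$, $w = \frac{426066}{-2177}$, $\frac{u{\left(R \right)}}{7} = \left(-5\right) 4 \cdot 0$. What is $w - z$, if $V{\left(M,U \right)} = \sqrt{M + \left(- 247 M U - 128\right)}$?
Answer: $- \frac{426066}{2177} - \frac{102524 i \sqrt{13}}{39} \approx -195.71 - 9478.3 i$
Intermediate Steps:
$u{\left(R \right)} = 0$ ($u{\left(R \right)} = 7 \left(-5\right) 4 \cdot 0 = 7 \left(\left(-20\right) 0\right) = 7 \cdot 0 = 0$)
$w = - \frac{426066}{2177}$ ($w = 426066 \left(- \frac{1}{2177}\right) = - \frac{426066}{2177} \approx -195.71$)
$V{\left(M,U \right)} = \sqrt{-128 + M - 247 M U}$ ($V{\left(M,U \right)} = \sqrt{M - \left(128 + 247 M U\right)} = \sqrt{-128 + M - 247 M U}$)
$z = \frac{102524 i \sqrt{13}}{39}$ ($z = - \frac{102524}{\sqrt{-128 + 11 - 2717 \cdot 0}} = - \frac{102524}{\sqrt{-128 + 11 + 0}} = - \frac{102524}{\sqrt{-117}} = - \frac{102524}{3 i \sqrt{13}} = - 102524 \left(- \frac{i \sqrt{13}}{39}\right) = \frac{102524 i \sqrt{13}}{39} \approx 9478.3 i$)
$w - z = - \frac{426066}{2177} - \frac{102524 i \sqrt{13}}{39}$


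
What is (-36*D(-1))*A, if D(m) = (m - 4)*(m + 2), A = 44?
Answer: 7920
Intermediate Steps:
D(m) = (-4 + m)*(2 + m)
(-36*D(-1))*A = -36*(-8 + (-1)**2 - 2*(-1))*44 = -36*(-8 + 1 + 2)*44 = -36*(-5)*44 = 180*44 = 7920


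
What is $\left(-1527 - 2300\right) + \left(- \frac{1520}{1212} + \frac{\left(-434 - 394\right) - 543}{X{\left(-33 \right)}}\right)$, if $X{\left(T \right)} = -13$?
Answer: $- \frac{14664080}{3939} \approx -3722.8$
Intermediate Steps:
$\left(-1527 - 2300\right) + \left(- \frac{1520}{1212} + \frac{\left(-434 - 394\right) - 543}{X{\left(-33 \right)}}\right) = \left(-1527 - 2300\right) - \left(\frac{380}{303} - \frac{\left(-434 - 394\right) - 543}{-13}\right) = -3827 - \left(\frac{380}{303} - \left(-828 - 543\right) \left(- \frac{1}{13}\right)\right) = -3827 - - \frac{410473}{3939} = -3827 + \left(- \frac{380}{303} + \frac{1371}{13}\right) = -3827 + \frac{410473}{3939} = - \frac{14664080}{3939}$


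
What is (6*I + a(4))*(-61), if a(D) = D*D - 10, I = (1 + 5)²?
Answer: -13542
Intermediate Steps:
I = 36 (I = 6² = 36)
a(D) = -10 + D² (a(D) = D² - 10 = -10 + D²)
(6*I + a(4))*(-61) = (6*36 + (-10 + 4²))*(-61) = (216 + (-10 + 16))*(-61) = (216 + 6)*(-61) = 222*(-61) = -13542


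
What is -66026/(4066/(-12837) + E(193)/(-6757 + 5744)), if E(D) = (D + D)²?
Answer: 429297123453/958390255 ≈ 447.94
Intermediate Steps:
E(D) = 4*D² (E(D) = (2*D)² = 4*D²)
-66026/(4066/(-12837) + E(193)/(-6757 + 5744)) = -66026/(4066/(-12837) + (4*193²)/(-6757 + 5744)) = -66026/(4066*(-1/12837) + (4*37249)/(-1013)) = -66026/(-4066/12837 + 148996*(-1/1013)) = -66026/(-4066/12837 - 148996/1013) = -66026/(-1916780510/13003881) = -66026*(-13003881/1916780510) = 429297123453/958390255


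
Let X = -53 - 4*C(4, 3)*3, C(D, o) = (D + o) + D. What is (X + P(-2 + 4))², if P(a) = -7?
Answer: 36864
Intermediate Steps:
C(D, o) = o + 2*D
X = -185 (X = -53 - 4*(3 + 2*4)*3 = -53 - 4*(3 + 8)*3 = -53 - 4*11*3 = -53 - 44*3 = -53 - 132 = -185)
(X + P(-2 + 4))² = (-185 - 7)² = (-192)² = 36864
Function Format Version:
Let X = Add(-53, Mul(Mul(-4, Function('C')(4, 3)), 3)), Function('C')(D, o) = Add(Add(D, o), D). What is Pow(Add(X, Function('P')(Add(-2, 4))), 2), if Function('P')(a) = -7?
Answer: 36864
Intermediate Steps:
Function('C')(D, o) = Add(o, Mul(2, D))
X = -185 (X = Add(-53, Mul(Mul(-4, Add(3, Mul(2, 4))), 3)) = Add(-53, Mul(Mul(-4, Add(3, 8)), 3)) = Add(-53, Mul(Mul(-4, 11), 3)) = Add(-53, Mul(-44, 3)) = Add(-53, -132) = -185)
Pow(Add(X, Function('P')(Add(-2, 4))), 2) = Pow(Add(-185, -7), 2) = Pow(-192, 2) = 36864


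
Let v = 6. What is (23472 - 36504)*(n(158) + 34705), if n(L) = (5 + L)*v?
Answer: -465020856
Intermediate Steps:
n(L) = 30 + 6*L (n(L) = (5 + L)*6 = 30 + 6*L)
(23472 - 36504)*(n(158) + 34705) = (23472 - 36504)*((30 + 6*158) + 34705) = -13032*((30 + 948) + 34705) = -13032*(978 + 34705) = -13032*35683 = -465020856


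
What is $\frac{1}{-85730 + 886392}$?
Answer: $\frac{1}{800662} \approx 1.249 \cdot 10^{-6}$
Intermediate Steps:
$\frac{1}{-85730 + 886392} = \frac{1}{800662}$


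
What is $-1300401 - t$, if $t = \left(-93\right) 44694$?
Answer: $2856141$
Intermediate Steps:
$t = -4156542$
$-1300401 - t = -1300401 - -4156542 = -1300401 + 4156542 = 2856141$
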